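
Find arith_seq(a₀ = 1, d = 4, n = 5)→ [1, 5, 9, 13, 17]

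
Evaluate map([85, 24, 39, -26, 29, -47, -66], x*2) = [170, 48, 78, -52, 58, -94, -132]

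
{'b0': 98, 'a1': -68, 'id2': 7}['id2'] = 7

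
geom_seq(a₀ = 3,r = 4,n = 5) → [3, 12, 48, 192, 768]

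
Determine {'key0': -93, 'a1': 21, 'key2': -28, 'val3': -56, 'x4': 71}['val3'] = -56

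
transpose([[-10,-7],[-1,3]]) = [[-10, -1], [-7, 3]]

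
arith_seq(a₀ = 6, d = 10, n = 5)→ [6, 16, 26, 36, 46]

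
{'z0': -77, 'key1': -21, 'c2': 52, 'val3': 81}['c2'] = 52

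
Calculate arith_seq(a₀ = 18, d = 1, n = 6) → a_0 = 18 + 0*1 = 18
a_1 = 18 + 1*1 = 19
a_2 = 18 + 2*1 = 20
...
= [18, 19, 20, 21, 22, 23]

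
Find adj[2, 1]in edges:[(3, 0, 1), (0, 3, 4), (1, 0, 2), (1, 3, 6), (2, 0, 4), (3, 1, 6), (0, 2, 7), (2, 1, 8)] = 8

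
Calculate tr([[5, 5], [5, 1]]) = 6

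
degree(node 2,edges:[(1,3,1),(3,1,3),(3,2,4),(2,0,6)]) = incident: (3,2), (2,0)
= 2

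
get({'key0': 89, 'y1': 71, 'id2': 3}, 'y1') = 71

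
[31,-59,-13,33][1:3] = [-59, -13]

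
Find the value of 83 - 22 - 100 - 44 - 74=-157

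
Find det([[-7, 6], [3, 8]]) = (-7)*(8) - (6)*(3)
= -74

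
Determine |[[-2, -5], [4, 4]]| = 12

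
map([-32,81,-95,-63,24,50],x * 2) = [-64, 162, -190, -126, 48, 100]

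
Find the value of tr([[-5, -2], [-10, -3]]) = diagonal: (-5) + (-3)
= -8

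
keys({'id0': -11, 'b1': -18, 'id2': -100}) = ['id0', 'b1', 'id2']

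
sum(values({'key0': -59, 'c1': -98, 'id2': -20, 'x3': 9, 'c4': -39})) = (-59) + (-98) + (-20) + 9 + (-39)
= -207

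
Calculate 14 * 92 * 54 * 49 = 3408048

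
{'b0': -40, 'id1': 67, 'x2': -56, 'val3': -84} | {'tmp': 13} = {'b0': -40, 'id1': 67, 'x2': -56, 'val3': -84, 'tmp': 13}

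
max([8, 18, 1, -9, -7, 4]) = 18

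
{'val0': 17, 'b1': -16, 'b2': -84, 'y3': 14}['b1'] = -16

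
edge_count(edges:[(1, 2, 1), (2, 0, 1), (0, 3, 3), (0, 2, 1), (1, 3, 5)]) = 5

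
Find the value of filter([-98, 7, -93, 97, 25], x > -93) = [7, 97, 25]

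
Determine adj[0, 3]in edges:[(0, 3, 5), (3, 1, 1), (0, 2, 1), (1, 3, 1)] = 5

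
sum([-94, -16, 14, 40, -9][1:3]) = -2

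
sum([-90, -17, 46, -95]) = -156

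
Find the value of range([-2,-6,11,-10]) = 21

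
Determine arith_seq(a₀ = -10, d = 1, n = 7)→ a_0 = -10 + 0*1 = -10
a_1 = -10 + 1*1 = -9
a_2 = -10 + 2*1 = -8
...
= [-10, -9, -8, -7, -6, -5, -4]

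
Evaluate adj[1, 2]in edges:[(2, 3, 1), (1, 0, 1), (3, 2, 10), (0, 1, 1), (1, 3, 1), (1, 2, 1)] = 1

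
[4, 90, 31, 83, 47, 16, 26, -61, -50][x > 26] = keep x where x > 26: 4✗, 90✓, 31✓, 83✓, 47✓, 16✗, 26✗, -61✗, -50✗
= [90, 31, 83, 47]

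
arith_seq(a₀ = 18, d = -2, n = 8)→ [18, 16, 14, 12, 10, 8, 6, 4]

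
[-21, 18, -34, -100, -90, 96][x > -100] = keep x where x > -100: -21✓, 18✓, -34✓, -100✗, -90✓, 96✓
= [-21, 18, -34, -90, 96]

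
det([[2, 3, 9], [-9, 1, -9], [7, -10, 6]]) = (1)*(2)*det([[1, -9], [-10, 6]]) + (-1)*(3)*det([[-9, -9], [7, 6]]) + (1)*(9)*det([[-9, 1], [7, -10]])
= -168 + -27 + 747
= 552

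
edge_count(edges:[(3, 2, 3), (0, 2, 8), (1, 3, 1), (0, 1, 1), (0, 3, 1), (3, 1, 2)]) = 6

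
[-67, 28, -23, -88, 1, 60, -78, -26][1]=28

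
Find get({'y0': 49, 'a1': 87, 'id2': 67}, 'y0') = 49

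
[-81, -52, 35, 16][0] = -81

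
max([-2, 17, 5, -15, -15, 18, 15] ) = 18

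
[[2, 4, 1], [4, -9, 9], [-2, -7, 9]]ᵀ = [[2, 4, -2], [4, -9, -7], [1, 9, 9]]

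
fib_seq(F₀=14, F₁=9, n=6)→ F_2 = F_1 + F_0 = 23
F_3 = F_2 + F_1 = 32
F_4 = F_3 + F_2 = 55
...
= [14, 9, 23, 32, 55, 87]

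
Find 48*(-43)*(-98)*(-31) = -6270432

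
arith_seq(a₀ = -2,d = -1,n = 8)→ [-2, -3, -4, -5, -6, -7, -8, -9]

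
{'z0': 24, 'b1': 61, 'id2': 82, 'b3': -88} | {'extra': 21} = {'z0': 24, 'b1': 61, 'id2': 82, 'b3': -88, 'extra': 21}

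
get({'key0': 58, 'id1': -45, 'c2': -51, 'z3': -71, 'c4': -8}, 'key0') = 58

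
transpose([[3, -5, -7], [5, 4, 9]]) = [[3, 5], [-5, 4], [-7, 9]]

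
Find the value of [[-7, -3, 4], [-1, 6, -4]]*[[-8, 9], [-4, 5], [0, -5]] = [[68, -98], [-16, 41]]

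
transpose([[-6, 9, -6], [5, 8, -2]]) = [[-6, 5], [9, 8], [-6, -2]]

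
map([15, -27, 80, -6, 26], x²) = (15)²=225, (-27)²=729, (80)²=6400, (-6)²=36, (26)²=676
= [225, 729, 6400, 36, 676]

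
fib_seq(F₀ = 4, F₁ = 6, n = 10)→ [4, 6, 10, 16, 26, 42, 68, 110, 178, 288]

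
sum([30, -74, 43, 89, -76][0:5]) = 12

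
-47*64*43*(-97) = 12546368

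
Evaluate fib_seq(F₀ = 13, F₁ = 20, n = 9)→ F_2 = F_1 + F_0 = 33
F_3 = F_2 + F_1 = 53
F_4 = F_3 + F_2 = 86
...
= [13, 20, 33, 53, 86, 139, 225, 364, 589]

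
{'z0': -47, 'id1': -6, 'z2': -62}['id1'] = -6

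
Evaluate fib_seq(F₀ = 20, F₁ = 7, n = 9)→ [20, 7, 27, 34, 61, 95, 156, 251, 407]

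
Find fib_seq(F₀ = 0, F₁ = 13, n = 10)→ [0, 13, 13, 26, 39, 65, 104, 169, 273, 442]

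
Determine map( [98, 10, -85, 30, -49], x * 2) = 98*2=196, 10*2=20, -85*2=-170, 30*2=60, -49*2=-98
= [196, 20, -170, 60, -98]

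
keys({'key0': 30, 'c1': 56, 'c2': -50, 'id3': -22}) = ['key0', 'c1', 'c2', 'id3']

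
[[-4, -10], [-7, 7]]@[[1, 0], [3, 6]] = [[-34, -60], [14, 42]]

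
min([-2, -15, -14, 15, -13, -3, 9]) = -15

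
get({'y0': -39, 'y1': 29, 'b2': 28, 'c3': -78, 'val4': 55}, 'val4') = 55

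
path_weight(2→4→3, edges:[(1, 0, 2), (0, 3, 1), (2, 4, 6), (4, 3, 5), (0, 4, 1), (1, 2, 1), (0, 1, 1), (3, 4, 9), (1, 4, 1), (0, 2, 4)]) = w(2→4)=6 + w(4→3)=5
= 11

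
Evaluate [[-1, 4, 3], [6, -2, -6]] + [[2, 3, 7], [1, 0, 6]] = [[1, 7, 10], [7, -2, 0]]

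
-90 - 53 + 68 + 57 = -18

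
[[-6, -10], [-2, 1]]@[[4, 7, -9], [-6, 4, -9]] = C[0][0] = (-6)*(4) + (-10)*(-6) = 36
C[0][1] = (-6)*(7) + (-10)*(4) = -82
C[0][2] = (-6)*(-9) + (-10)*(-9) = 144
C[1][0] = (-2)*(4) + (1)*(-6) = -14
C[1][1] = (-2)*(7) + (1)*(4) = -10
C[1][2] = (-2)*(-9) + (1)*(-9) = 9
= [[36, -82, 144], [-14, -10, 9]]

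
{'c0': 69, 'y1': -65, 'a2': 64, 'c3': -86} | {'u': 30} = {'c0': 69, 'y1': -65, 'a2': 64, 'c3': -86, 'u': 30}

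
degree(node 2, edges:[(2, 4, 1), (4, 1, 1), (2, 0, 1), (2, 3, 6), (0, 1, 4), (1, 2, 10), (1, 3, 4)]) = 4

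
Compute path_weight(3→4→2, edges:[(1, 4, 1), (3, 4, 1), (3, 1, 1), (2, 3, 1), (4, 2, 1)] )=2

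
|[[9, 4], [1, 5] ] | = 41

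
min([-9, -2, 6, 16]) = -9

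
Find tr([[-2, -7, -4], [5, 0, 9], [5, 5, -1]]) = diagonal: (-2) + 0 + (-1)
= -3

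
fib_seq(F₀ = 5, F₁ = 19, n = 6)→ F_2 = F_1 + F_0 = 24
F_3 = F_2 + F_1 = 43
F_4 = F_3 + F_2 = 67
...
= [5, 19, 24, 43, 67, 110]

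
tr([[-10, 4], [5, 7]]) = diagonal: (-10) + 7
= -3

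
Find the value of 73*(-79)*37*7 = -1493653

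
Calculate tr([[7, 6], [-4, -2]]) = 5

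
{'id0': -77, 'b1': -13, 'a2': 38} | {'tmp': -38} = {'id0': -77, 'b1': -13, 'a2': 38, 'tmp': -38}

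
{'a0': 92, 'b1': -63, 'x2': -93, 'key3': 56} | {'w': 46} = {'a0': 92, 'b1': -63, 'x2': -93, 'key3': 56, 'w': 46}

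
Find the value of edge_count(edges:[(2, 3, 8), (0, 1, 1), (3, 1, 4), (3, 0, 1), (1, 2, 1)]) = 5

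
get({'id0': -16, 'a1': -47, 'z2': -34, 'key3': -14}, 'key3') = -14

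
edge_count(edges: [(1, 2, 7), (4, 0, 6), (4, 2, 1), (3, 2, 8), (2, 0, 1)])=5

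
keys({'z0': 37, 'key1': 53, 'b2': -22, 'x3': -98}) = ['z0', 'key1', 'b2', 'x3']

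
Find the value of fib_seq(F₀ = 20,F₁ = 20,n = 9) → [20, 20, 40, 60, 100, 160, 260, 420, 680]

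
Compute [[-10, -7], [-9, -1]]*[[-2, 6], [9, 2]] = C[0][0] = (-10)*(-2) + (-7)*(9) = -43
C[0][1] = (-10)*(6) + (-7)*(2) = -74
C[1][0] = (-9)*(-2) + (-1)*(9) = 9
C[1][1] = (-9)*(6) + (-1)*(2) = -56
= [[-43, -74], [9, -56]]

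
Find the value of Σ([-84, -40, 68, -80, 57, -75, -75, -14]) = (-84) + (-40) + 68 + (-80) + 57 + (-75) + (-75) + (-14)
= -243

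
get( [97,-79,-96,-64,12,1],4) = 12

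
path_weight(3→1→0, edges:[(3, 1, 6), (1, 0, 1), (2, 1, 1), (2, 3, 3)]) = 7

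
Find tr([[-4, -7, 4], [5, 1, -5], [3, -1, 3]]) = diagonal: (-4) + 1 + 3
= 0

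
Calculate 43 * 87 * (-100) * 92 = -34417200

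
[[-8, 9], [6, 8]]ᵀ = [[-8, 6], [9, 8]]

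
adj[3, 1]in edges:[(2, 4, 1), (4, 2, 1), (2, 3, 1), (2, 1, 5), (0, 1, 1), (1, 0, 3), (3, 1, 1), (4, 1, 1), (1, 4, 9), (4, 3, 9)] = 1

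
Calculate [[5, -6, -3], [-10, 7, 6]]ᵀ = [[5, -10], [-6, 7], [-3, 6]]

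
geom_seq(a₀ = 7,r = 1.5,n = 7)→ a_0 = 7*1.5^0 = 7.0
a_1 = 7*1.5^1 = 10.5
a_2 = 7*1.5^2 = 15.75
...
= [7.0, 10.5, 15.75, 23.625, 35.4375, 53.15625, 79.734375]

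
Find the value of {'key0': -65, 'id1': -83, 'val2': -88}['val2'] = -88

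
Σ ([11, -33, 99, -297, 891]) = 11 + -33 + 99 + -297 + 891
= 671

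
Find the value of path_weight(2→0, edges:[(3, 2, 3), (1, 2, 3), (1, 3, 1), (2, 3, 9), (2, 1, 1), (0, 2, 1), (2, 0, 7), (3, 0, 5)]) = w(2→0)=7
= 7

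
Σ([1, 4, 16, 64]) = 1 + 4 + 16 + 64
= 85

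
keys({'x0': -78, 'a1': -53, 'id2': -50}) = ['x0', 'a1', 'id2']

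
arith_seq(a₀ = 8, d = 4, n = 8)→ [8, 12, 16, 20, 24, 28, 32, 36]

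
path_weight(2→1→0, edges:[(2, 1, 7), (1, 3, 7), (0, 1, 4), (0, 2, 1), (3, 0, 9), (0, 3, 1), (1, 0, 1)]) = w(2→1)=7 + w(1→0)=1
= 8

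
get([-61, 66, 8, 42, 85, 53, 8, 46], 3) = 42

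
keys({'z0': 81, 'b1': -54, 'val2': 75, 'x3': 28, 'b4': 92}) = ['z0', 'b1', 'val2', 'x3', 'b4']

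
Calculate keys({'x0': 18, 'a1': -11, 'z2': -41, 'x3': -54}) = ['x0', 'a1', 'z2', 'x3']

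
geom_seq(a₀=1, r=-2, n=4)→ a_0 = 1*(-2)^0 = 1
a_1 = 1*(-2)^1 = -2
a_2 = 1*(-2)^2 = 4
...
= [1, -2, 4, -8]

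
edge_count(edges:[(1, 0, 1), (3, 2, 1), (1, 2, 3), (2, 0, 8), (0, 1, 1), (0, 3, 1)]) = 6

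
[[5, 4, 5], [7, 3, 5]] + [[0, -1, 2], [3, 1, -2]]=[[5, 3, 7], [10, 4, 3]]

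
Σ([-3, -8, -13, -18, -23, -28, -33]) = (-3) + (-8) + (-13) + (-18) + (-23) + (-28) + (-33)
= -126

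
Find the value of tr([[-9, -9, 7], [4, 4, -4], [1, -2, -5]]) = -10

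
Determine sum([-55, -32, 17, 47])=-23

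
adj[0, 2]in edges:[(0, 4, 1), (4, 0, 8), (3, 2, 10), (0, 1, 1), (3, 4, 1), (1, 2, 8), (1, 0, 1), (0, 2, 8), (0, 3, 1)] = 8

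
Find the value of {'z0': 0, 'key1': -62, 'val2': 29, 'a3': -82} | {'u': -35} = {'z0': 0, 'key1': -62, 'val2': 29, 'a3': -82, 'u': -35}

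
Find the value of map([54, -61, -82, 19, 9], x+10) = 54+10=64, -61+10=-51, -82+10=-72, 19+10=29, 9+10=19
= [64, -51, -72, 29, 19]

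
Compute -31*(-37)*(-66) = -75702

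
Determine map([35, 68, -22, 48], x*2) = 35*2=70, 68*2=136, -22*2=-44, 48*2=96
= [70, 136, -44, 96]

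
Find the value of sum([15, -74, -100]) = 15 + (-74) + (-100)
= -159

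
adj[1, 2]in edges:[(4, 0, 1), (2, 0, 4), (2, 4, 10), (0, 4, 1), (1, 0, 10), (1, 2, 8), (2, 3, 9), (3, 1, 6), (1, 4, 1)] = 8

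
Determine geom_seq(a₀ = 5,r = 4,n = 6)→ a_0 = 5*4^0 = 5
a_1 = 5*4^1 = 20
a_2 = 5*4^2 = 80
...
= [5, 20, 80, 320, 1280, 5120]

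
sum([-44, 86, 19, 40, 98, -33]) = (-44) + 86 + 19 + 40 + 98 + (-33)
= 166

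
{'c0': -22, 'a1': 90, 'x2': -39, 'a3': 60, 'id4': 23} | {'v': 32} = {'c0': -22, 'a1': 90, 'x2': -39, 'a3': 60, 'id4': 23, 'v': 32}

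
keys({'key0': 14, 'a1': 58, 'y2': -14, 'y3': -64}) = ['key0', 'a1', 'y2', 'y3']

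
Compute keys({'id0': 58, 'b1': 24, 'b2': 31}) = ['id0', 'b1', 'b2']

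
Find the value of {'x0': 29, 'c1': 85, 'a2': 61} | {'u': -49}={'x0': 29, 'c1': 85, 'a2': 61, 'u': -49}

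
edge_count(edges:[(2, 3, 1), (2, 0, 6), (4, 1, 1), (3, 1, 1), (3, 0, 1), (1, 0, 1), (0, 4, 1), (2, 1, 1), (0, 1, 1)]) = 9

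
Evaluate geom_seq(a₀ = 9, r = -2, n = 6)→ [9, -18, 36, -72, 144, -288]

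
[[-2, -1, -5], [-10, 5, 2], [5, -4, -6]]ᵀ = [[-2, -10, 5], [-1, 5, -4], [-5, 2, -6]]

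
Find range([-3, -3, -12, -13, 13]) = 26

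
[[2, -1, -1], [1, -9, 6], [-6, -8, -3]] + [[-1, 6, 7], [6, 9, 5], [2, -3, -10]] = [[1, 5, 6], [7, 0, 11], [-4, -11, -13]]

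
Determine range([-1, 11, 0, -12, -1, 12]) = 24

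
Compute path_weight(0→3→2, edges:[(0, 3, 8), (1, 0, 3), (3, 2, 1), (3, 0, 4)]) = w(0→3)=8 + w(3→2)=1
= 9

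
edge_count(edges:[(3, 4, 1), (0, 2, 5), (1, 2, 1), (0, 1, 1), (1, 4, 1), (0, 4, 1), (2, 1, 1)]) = 7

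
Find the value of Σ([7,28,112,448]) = 7 + 28 + 112 + 448
= 595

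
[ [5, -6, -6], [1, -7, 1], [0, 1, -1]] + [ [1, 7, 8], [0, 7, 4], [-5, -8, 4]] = [[6, 1, 2], [1, 0, 5], [-5, -7, 3]]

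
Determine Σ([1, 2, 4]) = 1 + 2 + 4
= 7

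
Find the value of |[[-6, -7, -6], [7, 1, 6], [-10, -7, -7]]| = 101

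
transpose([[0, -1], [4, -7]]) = [[0, 4], [-1, -7]]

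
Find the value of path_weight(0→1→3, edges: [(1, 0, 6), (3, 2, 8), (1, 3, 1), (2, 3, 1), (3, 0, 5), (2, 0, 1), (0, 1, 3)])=w(0→1)=3 + w(1→3)=1
= 4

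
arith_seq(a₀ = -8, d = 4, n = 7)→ [-8, -4, 0, 4, 8, 12, 16]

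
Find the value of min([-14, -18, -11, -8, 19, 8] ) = -18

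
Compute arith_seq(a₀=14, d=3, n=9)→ a_0 = 14 + 0*3 = 14
a_1 = 14 + 1*3 = 17
a_2 = 14 + 2*3 = 20
...
= [14, 17, 20, 23, 26, 29, 32, 35, 38]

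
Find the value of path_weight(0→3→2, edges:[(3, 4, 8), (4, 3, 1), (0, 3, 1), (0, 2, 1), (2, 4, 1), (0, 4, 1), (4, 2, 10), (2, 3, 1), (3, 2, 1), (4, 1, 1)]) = 2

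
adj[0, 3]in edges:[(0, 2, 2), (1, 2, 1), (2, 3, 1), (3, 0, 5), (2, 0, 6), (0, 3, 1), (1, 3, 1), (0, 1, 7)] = 1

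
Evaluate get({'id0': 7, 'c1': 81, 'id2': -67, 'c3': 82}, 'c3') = 82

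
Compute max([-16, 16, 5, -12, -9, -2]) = 16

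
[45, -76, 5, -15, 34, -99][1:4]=[-76, 5, -15]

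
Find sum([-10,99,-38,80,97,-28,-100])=100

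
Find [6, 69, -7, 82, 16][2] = -7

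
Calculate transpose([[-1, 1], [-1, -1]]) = [[-1, -1], [1, -1]]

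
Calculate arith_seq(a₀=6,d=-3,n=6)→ [6, 3, 0, -3, -6, -9]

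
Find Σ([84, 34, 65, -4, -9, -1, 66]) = 84 + 34 + 65 + (-4) + (-9) + (-1) + 66
= 235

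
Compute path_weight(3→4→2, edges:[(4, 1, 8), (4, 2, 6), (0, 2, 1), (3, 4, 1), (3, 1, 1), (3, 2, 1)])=7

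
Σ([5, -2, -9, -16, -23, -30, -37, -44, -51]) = 5 + (-2) + (-9) + (-16) + (-23) + (-30) + (-37) + (-44) + (-51)
= -207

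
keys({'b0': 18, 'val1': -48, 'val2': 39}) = ['b0', 'val1', 'val2']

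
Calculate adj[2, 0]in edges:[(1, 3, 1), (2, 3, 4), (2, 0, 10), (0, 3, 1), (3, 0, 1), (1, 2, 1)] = 10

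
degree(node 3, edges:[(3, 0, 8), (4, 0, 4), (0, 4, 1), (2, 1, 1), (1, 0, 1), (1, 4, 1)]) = incident: (3,0)
= 1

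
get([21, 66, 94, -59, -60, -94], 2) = 94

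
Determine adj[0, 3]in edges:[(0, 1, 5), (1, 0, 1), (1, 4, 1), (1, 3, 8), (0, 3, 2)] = 2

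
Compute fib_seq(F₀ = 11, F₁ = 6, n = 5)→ [11, 6, 17, 23, 40]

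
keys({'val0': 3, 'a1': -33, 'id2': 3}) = ['val0', 'a1', 'id2']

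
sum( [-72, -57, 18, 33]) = (-72) + (-57) + 18 + 33
= -78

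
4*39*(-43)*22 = -147576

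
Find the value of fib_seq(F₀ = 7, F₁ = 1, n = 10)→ [7, 1, 8, 9, 17, 26, 43, 69, 112, 181]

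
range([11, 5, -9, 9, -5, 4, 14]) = 23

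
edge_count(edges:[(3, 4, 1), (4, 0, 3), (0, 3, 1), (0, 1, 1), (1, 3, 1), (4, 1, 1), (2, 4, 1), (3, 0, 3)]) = 8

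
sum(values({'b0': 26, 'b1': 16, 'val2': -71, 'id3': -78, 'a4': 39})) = -68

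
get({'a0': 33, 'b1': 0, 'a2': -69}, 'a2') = -69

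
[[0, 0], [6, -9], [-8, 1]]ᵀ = [[0, 6, -8], [0, -9, 1]]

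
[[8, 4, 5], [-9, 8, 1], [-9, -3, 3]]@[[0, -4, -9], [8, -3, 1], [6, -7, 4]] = [[62, -79, -48], [70, 5, 93], [-6, 24, 90]]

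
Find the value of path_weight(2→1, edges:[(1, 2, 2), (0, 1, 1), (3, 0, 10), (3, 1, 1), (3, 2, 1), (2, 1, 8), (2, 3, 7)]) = 8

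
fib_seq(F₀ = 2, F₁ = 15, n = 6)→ [2, 15, 17, 32, 49, 81]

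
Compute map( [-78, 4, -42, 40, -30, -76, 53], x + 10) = -78+10=-68, 4+10=14, -42+10=-32, 40+10=50, -30+10=-20, -76+10=-66, 53+10=63
= [-68, 14, -32, 50, -20, -66, 63]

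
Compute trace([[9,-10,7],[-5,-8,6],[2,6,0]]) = 1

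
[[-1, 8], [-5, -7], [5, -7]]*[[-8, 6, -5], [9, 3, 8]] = [[80, 18, 69], [-23, -51, -31], [-103, 9, -81]]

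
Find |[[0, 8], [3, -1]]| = (0)*(-1) - (8)*(3)
= -24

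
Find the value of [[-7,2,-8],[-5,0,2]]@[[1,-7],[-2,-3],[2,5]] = C[0][0] = (-7)*(1) + (2)*(-2) + (-8)*(2) = -27
C[0][1] = (-7)*(-7) + (2)*(-3) + (-8)*(5) = 3
C[1][0] = (-5)*(1) + (0)*(-2) + (2)*(2) = -1
C[1][1] = (-5)*(-7) + (0)*(-3) + (2)*(5) = 45
= [[-27, 3], [-1, 45]]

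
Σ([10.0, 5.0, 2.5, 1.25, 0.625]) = 10.0 + 5.0 + 2.5 + 1.25 + 0.625
= 19.375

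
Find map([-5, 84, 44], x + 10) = -5+10=5, 84+10=94, 44+10=54
= [5, 94, 54]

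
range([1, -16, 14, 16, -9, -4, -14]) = 32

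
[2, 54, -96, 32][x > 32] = [54]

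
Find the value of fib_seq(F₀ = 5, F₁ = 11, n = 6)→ F_2 = F_1 + F_0 = 16
F_3 = F_2 + F_1 = 27
F_4 = F_3 + F_2 = 43
...
= [5, 11, 16, 27, 43, 70]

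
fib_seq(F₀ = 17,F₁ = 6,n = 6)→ [17, 6, 23, 29, 52, 81]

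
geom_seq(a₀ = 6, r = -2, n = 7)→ [6, -12, 24, -48, 96, -192, 384]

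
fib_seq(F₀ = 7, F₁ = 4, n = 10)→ F_2 = F_1 + F_0 = 11
F_3 = F_2 + F_1 = 15
F_4 = F_3 + F_2 = 26
...
= [7, 4, 11, 15, 26, 41, 67, 108, 175, 283]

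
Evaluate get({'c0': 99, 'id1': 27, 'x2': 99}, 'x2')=99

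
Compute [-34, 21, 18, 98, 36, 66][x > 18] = [21, 98, 36, 66]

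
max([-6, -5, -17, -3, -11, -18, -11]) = -3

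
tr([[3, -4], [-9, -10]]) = -7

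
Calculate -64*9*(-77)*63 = 2794176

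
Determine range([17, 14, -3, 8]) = 20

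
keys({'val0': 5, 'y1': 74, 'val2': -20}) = ['val0', 'y1', 'val2']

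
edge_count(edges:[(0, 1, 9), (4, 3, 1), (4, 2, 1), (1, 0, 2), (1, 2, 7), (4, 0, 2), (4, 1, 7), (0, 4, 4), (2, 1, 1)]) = 9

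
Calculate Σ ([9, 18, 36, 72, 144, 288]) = 567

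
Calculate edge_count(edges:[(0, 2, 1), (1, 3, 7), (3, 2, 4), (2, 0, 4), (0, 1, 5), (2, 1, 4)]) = 6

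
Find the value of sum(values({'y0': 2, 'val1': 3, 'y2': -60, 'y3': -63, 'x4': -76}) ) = -194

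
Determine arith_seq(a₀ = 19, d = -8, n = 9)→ a_0 = 19 + 0*-8 = 19
a_1 = 19 + 1*-8 = 11
a_2 = 19 + 2*-8 = 3
...
= [19, 11, 3, -5, -13, -21, -29, -37, -45]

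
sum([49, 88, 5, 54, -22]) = 49 + 88 + 5 + 54 + (-22)
= 174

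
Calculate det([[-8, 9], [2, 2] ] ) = -34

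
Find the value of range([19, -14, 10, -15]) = 34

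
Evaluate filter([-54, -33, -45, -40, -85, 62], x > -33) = [62]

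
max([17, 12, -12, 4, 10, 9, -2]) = 17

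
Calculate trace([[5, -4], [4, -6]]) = diagonal: 5 + (-6)
= -1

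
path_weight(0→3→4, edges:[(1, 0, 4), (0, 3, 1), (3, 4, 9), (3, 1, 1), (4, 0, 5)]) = 10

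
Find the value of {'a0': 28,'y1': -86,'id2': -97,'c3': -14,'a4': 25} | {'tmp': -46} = {'a0': 28, 'y1': -86, 'id2': -97, 'c3': -14, 'a4': 25, 'tmp': -46}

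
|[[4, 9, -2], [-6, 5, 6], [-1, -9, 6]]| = (1)*(4)*det([[5, 6], [-9, 6]]) + (-1)*(9)*det([[-6, 6], [-1, 6]]) + (1)*(-2)*det([[-6, 5], [-1, -9]])
= 336 + 270 + -118
= 488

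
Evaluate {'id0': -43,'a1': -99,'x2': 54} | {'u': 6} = {'id0': -43, 'a1': -99, 'x2': 54, 'u': 6}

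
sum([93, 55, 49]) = 93 + 55 + 49
= 197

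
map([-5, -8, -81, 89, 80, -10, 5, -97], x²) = (-5)²=25, (-8)²=64, (-81)²=6561, (89)²=7921, (80)²=6400, (-10)²=100, (5)²=25, (-97)²=9409
= [25, 64, 6561, 7921, 6400, 100, 25, 9409]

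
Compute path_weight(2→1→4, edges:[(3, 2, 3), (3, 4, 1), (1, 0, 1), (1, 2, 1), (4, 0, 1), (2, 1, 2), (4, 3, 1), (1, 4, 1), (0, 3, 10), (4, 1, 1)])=3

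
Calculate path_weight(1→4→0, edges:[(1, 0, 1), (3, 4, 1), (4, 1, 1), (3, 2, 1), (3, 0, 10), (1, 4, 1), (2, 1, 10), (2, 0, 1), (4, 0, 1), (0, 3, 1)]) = 2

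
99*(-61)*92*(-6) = 3333528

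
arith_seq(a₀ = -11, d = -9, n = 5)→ [-11, -20, -29, -38, -47]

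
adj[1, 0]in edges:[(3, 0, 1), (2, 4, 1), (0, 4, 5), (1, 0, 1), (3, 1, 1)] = 1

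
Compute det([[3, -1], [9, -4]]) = (3)*(-4) - (-1)*(9)
= -3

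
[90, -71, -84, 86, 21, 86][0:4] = [90, -71, -84, 86]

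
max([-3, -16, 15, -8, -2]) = 15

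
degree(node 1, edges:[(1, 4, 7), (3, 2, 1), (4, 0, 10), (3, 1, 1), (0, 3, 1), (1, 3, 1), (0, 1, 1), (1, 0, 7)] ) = incident: (1,4), (3,1), (1,3), (0,1), (1,0)
= 5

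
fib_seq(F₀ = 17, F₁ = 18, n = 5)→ [17, 18, 35, 53, 88]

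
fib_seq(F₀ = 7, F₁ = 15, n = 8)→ [7, 15, 22, 37, 59, 96, 155, 251]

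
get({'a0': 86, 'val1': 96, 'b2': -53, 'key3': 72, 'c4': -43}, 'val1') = 96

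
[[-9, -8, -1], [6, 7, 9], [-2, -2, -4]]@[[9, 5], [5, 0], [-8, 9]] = [[-113, -54], [17, 111], [4, -46]]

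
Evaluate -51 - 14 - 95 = -160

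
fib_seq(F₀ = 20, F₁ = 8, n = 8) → [20, 8, 28, 36, 64, 100, 164, 264]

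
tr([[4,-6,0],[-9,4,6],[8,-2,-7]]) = diagonal: 4 + 4 + (-7)
= 1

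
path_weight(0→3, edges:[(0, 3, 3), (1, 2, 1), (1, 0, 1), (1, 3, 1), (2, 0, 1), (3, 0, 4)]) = 3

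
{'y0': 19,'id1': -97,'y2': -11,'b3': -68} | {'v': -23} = {'y0': 19, 'id1': -97, 'y2': -11, 'b3': -68, 'v': -23}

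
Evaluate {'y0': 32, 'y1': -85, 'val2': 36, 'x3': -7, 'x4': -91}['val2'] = 36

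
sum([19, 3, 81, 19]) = 122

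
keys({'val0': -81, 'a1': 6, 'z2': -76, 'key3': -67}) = ['val0', 'a1', 'z2', 'key3']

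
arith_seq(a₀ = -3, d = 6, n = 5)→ [-3, 3, 9, 15, 21]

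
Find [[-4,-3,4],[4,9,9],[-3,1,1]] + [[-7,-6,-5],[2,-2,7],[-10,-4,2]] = [[-11, -9, -1], [6, 7, 16], [-13, -3, 3]]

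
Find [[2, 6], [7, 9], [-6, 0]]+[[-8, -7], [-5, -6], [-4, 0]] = [[-6, -1], [2, 3], [-10, 0]]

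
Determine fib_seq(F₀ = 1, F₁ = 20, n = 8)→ [1, 20, 21, 41, 62, 103, 165, 268]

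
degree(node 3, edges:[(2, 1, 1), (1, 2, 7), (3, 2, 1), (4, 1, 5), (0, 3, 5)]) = incident: (3,2), (0,3)
= 2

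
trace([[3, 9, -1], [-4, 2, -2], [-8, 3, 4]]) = 9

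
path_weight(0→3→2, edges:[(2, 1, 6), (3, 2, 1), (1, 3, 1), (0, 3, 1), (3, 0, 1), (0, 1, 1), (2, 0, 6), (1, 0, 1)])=2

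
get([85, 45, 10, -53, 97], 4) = 97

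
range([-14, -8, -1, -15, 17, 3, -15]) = 32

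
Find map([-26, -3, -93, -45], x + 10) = -26+10=-16, -3+10=7, -93+10=-83, -45+10=-35
= [-16, 7, -83, -35]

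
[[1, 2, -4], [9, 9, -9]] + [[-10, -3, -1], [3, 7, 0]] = [[-9, -1, -5], [12, 16, -9]]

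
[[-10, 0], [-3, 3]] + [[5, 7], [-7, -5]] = [[-5, 7], [-10, -2]]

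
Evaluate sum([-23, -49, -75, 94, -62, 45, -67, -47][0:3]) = slice → [-23, -49, -75]
(-23) + (-49) + (-75)
= -147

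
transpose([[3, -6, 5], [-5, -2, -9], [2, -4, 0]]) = [[3, -5, 2], [-6, -2, -4], [5, -9, 0]]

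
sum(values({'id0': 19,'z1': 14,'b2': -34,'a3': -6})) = 19 + 14 + (-34) + (-6)
= -7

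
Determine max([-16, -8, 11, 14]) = 14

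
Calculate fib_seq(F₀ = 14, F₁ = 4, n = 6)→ [14, 4, 18, 22, 40, 62]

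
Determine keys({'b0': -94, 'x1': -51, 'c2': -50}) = ['b0', 'x1', 'c2']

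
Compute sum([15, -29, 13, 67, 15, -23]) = 15 + (-29) + 13 + 67 + 15 + (-23)
= 58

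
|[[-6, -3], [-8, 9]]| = (-6)*(9) - (-3)*(-8)
= -78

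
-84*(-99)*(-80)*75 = -49896000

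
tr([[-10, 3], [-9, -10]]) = -20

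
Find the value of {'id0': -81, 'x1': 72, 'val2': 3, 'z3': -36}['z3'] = -36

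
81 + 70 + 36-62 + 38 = 163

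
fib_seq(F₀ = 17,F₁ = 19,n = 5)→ F_2 = F_1 + F_0 = 36
F_3 = F_2 + F_1 = 55
F_4 = F_3 + F_2 = 91
= [17, 19, 36, 55, 91]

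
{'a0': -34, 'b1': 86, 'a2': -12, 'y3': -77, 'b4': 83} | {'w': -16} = {'a0': -34, 'b1': 86, 'a2': -12, 'y3': -77, 'b4': 83, 'w': -16}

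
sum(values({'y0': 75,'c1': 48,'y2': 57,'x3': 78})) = 258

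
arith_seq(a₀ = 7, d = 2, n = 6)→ a_0 = 7 + 0*2 = 7
a_1 = 7 + 1*2 = 9
a_2 = 7 + 2*2 = 11
...
= [7, 9, 11, 13, 15, 17]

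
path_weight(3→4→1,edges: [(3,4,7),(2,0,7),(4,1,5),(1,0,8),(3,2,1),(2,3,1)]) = 12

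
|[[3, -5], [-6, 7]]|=-9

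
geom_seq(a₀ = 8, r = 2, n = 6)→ [8, 16, 32, 64, 128, 256]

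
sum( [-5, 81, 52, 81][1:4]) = 214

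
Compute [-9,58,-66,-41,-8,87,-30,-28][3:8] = [-41, -8, 87, -30, -28]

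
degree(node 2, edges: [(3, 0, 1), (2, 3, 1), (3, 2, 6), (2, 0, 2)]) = 3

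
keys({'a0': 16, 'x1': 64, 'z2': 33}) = ['a0', 'x1', 'z2']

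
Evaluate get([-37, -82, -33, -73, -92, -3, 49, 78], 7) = 78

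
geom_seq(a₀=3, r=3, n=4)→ a_0 = 3*3^0 = 3
a_1 = 3*3^1 = 9
a_2 = 3*3^2 = 27
...
= [3, 9, 27, 81]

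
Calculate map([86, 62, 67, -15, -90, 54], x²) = (86)²=7396, (62)²=3844, (67)²=4489, (-15)²=225, (-90)²=8100, (54)²=2916
= [7396, 3844, 4489, 225, 8100, 2916]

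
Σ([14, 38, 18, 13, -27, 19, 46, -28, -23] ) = 14 + 38 + 18 + 13 + (-27) + 19 + 46 + (-28) + (-23)
= 70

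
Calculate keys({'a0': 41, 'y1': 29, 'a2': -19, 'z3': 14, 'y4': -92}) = ['a0', 'y1', 'a2', 'z3', 'y4']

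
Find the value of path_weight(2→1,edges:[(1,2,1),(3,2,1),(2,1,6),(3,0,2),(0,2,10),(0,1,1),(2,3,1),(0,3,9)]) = w(2→1)=6
= 6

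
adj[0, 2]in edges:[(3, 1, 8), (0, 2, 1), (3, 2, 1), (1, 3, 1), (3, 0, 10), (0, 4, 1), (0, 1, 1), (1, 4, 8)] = 1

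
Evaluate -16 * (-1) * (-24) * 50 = -19200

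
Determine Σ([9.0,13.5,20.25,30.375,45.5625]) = 9.0 + 13.5 + 20.25 + 30.375 + 45.5625
= 118.6875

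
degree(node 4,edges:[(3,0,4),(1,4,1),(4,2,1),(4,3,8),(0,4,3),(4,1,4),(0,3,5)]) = incident: (1,4), (4,2), (4,3), (0,4), (4,1)
= 5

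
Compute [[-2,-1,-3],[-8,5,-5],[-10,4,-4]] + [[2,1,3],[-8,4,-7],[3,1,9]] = [[0, 0, 0], [-16, 9, -12], [-7, 5, 5]]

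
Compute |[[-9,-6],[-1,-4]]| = (-9)*(-4) - (-6)*(-1)
= 30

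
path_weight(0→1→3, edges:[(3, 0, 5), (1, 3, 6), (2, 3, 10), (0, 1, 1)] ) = 7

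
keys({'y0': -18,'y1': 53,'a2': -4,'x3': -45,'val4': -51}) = ['y0', 'y1', 'a2', 'x3', 'val4']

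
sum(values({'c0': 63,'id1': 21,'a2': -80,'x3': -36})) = -32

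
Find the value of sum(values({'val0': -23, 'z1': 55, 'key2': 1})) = 33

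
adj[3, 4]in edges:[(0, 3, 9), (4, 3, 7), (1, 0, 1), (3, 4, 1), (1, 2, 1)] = 1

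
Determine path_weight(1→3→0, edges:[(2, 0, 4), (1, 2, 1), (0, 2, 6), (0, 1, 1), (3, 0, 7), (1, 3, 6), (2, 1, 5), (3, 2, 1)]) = w(1→3)=6 + w(3→0)=7
= 13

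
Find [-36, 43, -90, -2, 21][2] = -90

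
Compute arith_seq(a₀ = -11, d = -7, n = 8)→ [-11, -18, -25, -32, -39, -46, -53, -60]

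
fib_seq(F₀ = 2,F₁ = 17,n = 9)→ [2, 17, 19, 36, 55, 91, 146, 237, 383]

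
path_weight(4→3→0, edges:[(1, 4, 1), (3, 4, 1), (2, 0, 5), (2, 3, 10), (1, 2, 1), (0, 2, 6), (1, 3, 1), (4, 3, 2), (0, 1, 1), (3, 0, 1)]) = 3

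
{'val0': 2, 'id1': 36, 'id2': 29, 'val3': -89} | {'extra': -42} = {'val0': 2, 'id1': 36, 'id2': 29, 'val3': -89, 'extra': -42}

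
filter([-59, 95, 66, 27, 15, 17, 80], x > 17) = [95, 66, 27, 80]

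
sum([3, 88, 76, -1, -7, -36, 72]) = 195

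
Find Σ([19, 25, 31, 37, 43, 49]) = 204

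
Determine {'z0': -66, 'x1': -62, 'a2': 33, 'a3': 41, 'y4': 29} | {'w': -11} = {'z0': -66, 'x1': -62, 'a2': 33, 'a3': 41, 'y4': 29, 'w': -11}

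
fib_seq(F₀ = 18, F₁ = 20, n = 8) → [18, 20, 38, 58, 96, 154, 250, 404]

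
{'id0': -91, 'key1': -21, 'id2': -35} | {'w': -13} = {'id0': -91, 'key1': -21, 'id2': -35, 'w': -13}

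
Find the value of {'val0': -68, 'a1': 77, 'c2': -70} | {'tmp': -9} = {'val0': -68, 'a1': 77, 'c2': -70, 'tmp': -9}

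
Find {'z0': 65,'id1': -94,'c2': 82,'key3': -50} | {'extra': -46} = {'z0': 65, 'id1': -94, 'c2': 82, 'key3': -50, 'extra': -46}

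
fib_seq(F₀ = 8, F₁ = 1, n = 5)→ F_2 = F_1 + F_0 = 9
F_3 = F_2 + F_1 = 10
F_4 = F_3 + F_2 = 19
= [8, 1, 9, 10, 19]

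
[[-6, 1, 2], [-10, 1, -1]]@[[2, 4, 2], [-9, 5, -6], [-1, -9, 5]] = [[-23, -37, -8], [-28, -26, -31]]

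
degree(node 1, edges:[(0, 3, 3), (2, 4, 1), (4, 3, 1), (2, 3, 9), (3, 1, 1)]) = 1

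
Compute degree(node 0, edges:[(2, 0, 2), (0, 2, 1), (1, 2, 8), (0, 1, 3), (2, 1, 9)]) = 3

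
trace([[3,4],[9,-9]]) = diagonal: 3 + (-9)
= -6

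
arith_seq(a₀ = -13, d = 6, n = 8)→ [-13, -7, -1, 5, 11, 17, 23, 29]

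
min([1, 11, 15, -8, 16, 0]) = -8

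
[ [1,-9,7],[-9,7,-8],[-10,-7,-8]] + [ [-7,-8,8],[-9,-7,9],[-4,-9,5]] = [[-6, -17, 15], [-18, 0, 1], [-14, -16, -3]]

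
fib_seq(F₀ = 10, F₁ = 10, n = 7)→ [10, 10, 20, 30, 50, 80, 130]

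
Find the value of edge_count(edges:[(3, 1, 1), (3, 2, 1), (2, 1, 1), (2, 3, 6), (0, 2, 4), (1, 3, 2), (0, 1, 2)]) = 7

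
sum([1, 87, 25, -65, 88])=1 + 87 + 25 + (-65) + 88
= 136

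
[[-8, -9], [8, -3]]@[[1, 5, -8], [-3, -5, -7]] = C[0][0] = (-8)*(1) + (-9)*(-3) = 19
C[0][1] = (-8)*(5) + (-9)*(-5) = 5
C[0][2] = (-8)*(-8) + (-9)*(-7) = 127
C[1][0] = (8)*(1) + (-3)*(-3) = 17
C[1][1] = (8)*(5) + (-3)*(-5) = 55
C[1][2] = (8)*(-8) + (-3)*(-7) = -43
= [[19, 5, 127], [17, 55, -43]]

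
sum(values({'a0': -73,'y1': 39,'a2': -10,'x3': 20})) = (-73) + 39 + (-10) + 20
= -24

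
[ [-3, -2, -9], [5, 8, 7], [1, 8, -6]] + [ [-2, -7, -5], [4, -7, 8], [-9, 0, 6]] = [[-5, -9, -14], [9, 1, 15], [-8, 8, 0]]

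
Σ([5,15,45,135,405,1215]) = 5 + 15 + 45 + 135 + 405 + 1215
= 1820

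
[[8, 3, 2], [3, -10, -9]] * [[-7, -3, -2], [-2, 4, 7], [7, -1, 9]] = C[0][0] = (8)*(-7) + (3)*(-2) + (2)*(7) = -48
C[0][1] = (8)*(-3) + (3)*(4) + (2)*(-1) = -14
C[0][2] = (8)*(-2) + (3)*(7) + (2)*(9) = 23
C[1][0] = (3)*(-7) + (-10)*(-2) + (-9)*(7) = -64
C[1][1] = (3)*(-3) + (-10)*(4) + (-9)*(-1) = -40
C[1][2] = (3)*(-2) + (-10)*(7) + (-9)*(9) = -157
= [[-48, -14, 23], [-64, -40, -157]]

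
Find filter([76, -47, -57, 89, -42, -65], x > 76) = keep x where x > 76: 76✗, -47✗, -57✗, 89✓, -42✗, -65✗
= [89]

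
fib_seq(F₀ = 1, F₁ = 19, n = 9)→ [1, 19, 20, 39, 59, 98, 157, 255, 412]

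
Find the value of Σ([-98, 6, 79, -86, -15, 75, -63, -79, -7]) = -188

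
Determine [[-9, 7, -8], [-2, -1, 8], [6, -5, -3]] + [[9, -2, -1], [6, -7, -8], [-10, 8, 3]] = [[0, 5, -9], [4, -8, 0], [-4, 3, 0]]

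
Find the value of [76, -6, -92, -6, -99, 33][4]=-99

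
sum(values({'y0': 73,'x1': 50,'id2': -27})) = 73 + 50 + (-27)
= 96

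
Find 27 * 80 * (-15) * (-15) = 486000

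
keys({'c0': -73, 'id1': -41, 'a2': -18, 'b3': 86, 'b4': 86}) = ['c0', 'id1', 'a2', 'b3', 'b4']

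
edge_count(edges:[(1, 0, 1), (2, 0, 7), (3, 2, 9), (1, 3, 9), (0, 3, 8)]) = 5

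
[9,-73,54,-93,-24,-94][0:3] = [9, -73, 54]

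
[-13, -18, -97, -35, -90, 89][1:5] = [-18, -97, -35, -90]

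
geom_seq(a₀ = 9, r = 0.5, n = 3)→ [9.0, 4.5, 2.25]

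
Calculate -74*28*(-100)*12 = 2486400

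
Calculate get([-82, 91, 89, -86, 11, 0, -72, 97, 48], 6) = -72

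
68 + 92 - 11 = 149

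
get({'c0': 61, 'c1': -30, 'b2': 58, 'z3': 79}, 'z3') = 79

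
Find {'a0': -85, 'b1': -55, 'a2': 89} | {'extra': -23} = {'a0': -85, 'b1': -55, 'a2': 89, 'extra': -23}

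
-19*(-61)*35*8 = 324520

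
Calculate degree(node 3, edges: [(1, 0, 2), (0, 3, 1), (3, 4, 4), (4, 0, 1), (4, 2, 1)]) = incident: (0,3), (3,4)
= 2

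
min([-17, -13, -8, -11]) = -17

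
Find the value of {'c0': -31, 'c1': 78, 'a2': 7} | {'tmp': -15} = {'c0': -31, 'c1': 78, 'a2': 7, 'tmp': -15}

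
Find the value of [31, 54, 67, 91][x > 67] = keep x where x > 67: 31✗, 54✗, 67✗, 91✓
= [91]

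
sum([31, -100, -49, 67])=-51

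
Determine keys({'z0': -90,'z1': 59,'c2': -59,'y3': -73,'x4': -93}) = ['z0', 'z1', 'c2', 'y3', 'x4']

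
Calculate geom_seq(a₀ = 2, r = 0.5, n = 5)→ [2.0, 1.0, 0.5, 0.25, 0.125]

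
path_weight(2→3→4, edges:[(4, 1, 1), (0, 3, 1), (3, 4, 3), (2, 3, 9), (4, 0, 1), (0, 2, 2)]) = w(2→3)=9 + w(3→4)=3
= 12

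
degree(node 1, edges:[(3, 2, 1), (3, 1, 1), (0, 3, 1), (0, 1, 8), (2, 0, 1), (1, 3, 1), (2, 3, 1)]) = 3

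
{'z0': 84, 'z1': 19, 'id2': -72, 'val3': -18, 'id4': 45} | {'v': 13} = {'z0': 84, 'z1': 19, 'id2': -72, 'val3': -18, 'id4': 45, 'v': 13}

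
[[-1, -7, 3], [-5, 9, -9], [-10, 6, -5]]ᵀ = [[-1, -5, -10], [-7, 9, 6], [3, -9, -5]]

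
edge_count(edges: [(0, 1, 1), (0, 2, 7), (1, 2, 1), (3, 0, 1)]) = 4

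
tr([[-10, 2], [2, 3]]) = diagonal: (-10) + 3
= -7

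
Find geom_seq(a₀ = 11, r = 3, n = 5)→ [11, 33, 99, 297, 891]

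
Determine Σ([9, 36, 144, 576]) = 9 + 36 + 144 + 576
= 765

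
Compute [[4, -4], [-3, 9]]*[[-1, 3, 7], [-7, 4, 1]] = C[0][0] = (4)*(-1) + (-4)*(-7) = 24
C[0][1] = (4)*(3) + (-4)*(4) = -4
C[0][2] = (4)*(7) + (-4)*(1) = 24
C[1][0] = (-3)*(-1) + (9)*(-7) = -60
C[1][1] = (-3)*(3) + (9)*(4) = 27
C[1][2] = (-3)*(7) + (9)*(1) = -12
= [[24, -4, 24], [-60, 27, -12]]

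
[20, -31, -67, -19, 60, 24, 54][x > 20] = keep x where x > 20: 20✗, -31✗, -67✗, -19✗, 60✓, 24✓, 54✓
= [60, 24, 54]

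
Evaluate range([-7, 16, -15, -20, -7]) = 36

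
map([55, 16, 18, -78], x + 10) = 55+10=65, 16+10=26, 18+10=28, -78+10=-68
= [65, 26, 28, -68]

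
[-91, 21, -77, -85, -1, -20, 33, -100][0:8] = [-91, 21, -77, -85, -1, -20, 33, -100]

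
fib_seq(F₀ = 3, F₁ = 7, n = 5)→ [3, 7, 10, 17, 27]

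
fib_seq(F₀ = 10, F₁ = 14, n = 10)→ F_2 = F_1 + F_0 = 24
F_3 = F_2 + F_1 = 38
F_4 = F_3 + F_2 = 62
...
= [10, 14, 24, 38, 62, 100, 162, 262, 424, 686]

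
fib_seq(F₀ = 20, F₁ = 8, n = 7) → [20, 8, 28, 36, 64, 100, 164]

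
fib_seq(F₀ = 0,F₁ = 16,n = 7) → [0, 16, 16, 32, 48, 80, 128]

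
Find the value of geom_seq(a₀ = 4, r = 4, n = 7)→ a_0 = 4*4^0 = 4
a_1 = 4*4^1 = 16
a_2 = 4*4^2 = 64
...
= [4, 16, 64, 256, 1024, 4096, 16384]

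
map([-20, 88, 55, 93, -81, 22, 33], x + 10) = -20+10=-10, 88+10=98, 55+10=65, 93+10=103, -81+10=-71, 22+10=32, 33+10=43
= [-10, 98, 65, 103, -71, 32, 43]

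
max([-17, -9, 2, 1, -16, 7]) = 7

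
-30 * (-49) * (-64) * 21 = -1975680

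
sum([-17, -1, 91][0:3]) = slice → [-17, -1, 91]
(-17) + (-1) + 91
= 73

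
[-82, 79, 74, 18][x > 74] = keep x where x > 74: -82✗, 79✓, 74✗, 18✗
= [79]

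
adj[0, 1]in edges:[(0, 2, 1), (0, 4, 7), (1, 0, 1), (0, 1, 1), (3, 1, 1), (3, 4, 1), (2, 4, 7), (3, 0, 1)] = 1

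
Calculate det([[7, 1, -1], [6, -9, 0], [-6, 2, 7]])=(1)*(7)*det([[-9, 0], [2, 7]]) + (-1)*(1)*det([[6, 0], [-6, 7]]) + (1)*(-1)*det([[6, -9], [-6, 2]])
= -441 + -42 + 42
= -441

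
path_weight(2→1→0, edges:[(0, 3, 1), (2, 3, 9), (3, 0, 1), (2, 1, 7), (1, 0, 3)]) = 10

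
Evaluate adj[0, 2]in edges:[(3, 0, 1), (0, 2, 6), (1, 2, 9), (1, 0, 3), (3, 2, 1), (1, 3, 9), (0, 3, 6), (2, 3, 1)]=6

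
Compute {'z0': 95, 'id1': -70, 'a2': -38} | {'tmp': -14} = {'z0': 95, 'id1': -70, 'a2': -38, 'tmp': -14}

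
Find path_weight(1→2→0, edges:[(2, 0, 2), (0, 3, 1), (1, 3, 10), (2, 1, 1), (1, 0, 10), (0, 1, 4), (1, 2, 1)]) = 3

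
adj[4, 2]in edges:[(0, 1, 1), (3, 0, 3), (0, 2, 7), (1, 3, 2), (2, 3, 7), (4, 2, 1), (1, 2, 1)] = 1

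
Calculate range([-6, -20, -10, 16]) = 36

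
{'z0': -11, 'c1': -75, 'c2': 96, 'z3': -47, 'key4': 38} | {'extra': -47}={'z0': -11, 'c1': -75, 'c2': 96, 'z3': -47, 'key4': 38, 'extra': -47}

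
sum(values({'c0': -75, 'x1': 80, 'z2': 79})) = 84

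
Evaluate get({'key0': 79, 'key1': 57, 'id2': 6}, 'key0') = 79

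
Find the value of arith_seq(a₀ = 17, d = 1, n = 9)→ [17, 18, 19, 20, 21, 22, 23, 24, 25]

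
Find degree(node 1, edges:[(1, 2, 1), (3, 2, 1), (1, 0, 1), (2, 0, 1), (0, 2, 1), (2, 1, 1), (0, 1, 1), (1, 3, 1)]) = 5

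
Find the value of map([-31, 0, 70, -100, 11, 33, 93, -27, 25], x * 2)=[-62, 0, 140, -200, 22, 66, 186, -54, 50]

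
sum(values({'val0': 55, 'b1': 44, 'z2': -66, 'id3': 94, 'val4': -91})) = 55 + 44 + (-66) + 94 + (-91)
= 36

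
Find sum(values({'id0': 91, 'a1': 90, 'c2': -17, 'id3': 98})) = 91 + 90 + (-17) + 98
= 262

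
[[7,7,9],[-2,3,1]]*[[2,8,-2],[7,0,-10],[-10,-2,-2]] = [[-27, 38, -102], [7, -18, -28]]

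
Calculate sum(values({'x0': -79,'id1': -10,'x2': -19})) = (-79) + (-10) + (-19)
= -108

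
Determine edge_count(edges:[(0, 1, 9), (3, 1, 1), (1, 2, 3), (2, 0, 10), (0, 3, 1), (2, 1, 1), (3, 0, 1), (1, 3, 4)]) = 8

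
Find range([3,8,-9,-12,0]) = 20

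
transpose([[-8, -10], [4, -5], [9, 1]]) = [[-8, 4, 9], [-10, -5, 1]]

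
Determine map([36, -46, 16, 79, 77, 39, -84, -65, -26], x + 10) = 36+10=46, -46+10=-36, 16+10=26, 79+10=89, 77+10=87, 39+10=49, -84+10=-74, -65+10=-55, -26+10=-16
= [46, -36, 26, 89, 87, 49, -74, -55, -16]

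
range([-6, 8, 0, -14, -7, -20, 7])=28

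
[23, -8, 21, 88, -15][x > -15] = [23, -8, 21, 88]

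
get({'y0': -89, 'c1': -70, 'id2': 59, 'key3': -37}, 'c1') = -70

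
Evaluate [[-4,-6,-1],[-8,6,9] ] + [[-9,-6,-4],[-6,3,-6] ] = [[-13, -12, -5], [-14, 9, 3]]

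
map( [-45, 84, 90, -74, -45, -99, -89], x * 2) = [-90, 168, 180, -148, -90, -198, -178]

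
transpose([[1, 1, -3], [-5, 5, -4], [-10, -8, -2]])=[[1, -5, -10], [1, 5, -8], [-3, -4, -2]]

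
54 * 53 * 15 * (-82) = -3520260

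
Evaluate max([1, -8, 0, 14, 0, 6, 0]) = 14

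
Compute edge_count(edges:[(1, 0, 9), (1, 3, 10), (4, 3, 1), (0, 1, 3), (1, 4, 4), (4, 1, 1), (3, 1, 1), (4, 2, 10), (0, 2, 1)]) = 9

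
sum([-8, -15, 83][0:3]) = slice → [-8, -15, 83]
(-8) + (-15) + 83
= 60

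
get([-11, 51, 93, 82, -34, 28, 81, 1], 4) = -34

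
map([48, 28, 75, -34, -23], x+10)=[58, 38, 85, -24, -13]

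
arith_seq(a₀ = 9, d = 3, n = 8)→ a_0 = 9 + 0*3 = 9
a_1 = 9 + 1*3 = 12
a_2 = 9 + 2*3 = 15
...
= [9, 12, 15, 18, 21, 24, 27, 30]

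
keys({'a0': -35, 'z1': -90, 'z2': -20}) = ['a0', 'z1', 'z2']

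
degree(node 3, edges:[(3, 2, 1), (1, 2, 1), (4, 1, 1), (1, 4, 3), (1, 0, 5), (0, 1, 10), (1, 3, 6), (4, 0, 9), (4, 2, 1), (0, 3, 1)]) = 3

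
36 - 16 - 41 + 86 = 65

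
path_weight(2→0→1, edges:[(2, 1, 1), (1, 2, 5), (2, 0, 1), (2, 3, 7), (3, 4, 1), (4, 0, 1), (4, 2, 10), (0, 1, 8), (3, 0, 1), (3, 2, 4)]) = 9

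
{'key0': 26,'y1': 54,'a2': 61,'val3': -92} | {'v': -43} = {'key0': 26, 'y1': 54, 'a2': 61, 'val3': -92, 'v': -43}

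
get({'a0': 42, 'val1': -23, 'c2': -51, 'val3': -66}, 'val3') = -66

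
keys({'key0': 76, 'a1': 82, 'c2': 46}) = ['key0', 'a1', 'c2']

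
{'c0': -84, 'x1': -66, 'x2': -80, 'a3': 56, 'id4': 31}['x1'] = -66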